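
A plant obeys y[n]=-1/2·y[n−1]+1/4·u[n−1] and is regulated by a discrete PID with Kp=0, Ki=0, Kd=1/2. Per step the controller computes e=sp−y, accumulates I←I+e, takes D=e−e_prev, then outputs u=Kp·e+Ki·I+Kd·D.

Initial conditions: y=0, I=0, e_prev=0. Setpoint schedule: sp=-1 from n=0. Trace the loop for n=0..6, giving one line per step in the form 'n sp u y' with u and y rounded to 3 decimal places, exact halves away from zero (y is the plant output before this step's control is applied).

(exact arithmetic carried between steps; '≈' marks a value shown rounded to 6 d.p. or computed from one; I and e_prev carry over from the previous line; the table rounds u and y to 3 d.p., halves away from zero)
n=0: y=0, sp=-1, e=sp−y=-1; I=-1, D=e−e_prev=-1; u=0·(-1)+0·(-1)+1/2·(-1)=-0.5; next y=-1/2·0+1/4·(-0.5)=-0.125
n=1: y=-0.125, sp=-1, e=sp−y=-0.875; I=-1.875, D=e−e_prev=0.125; u=0·(-0.875)+0·(-1.875)+1/2·0.125=0.0625; next y=-1/2·(-0.125)+1/4·0.0625=0.078125
n=2: y=0.078125, sp=-1, e=sp−y=-1.078125; I=-2.953125, D=e−e_prev=-0.203125; u=0·(-1.078125)+0·(-2.953125)+1/2·(-0.203125)≈-0.101563; next y=-1/2·0.078125+1/4·(-0.101563)≈-0.064453
n=3: y≈-0.064453, sp=-1, e=sp−y≈-0.935547; I≈-3.888672, D=e−e_prev≈0.142578; u=0·(-0.935547)+0·(-3.888672)+1/2·0.142578≈0.071289; next y=-1/2·(-0.064453)+1/4·0.071289≈0.050049
n=4: y≈0.050049, sp=-1, e=sp−y≈-1.050049; I≈-4.938721, D=e−e_prev≈-0.114502; u=0·(-1.050049)+0·(-4.938721)+1/2·(-0.114502)≈-0.057251; next y=-1/2·0.050049+1/4·(-0.057251)≈-0.039337
n=5: y≈-0.039337, sp=-1, e=sp−y≈-0.960663; I≈-5.899384, D=e−e_prev≈0.089386; u=0·(-0.960663)+0·(-5.899384)+1/2·0.089386≈0.044693; next y=-1/2·(-0.039337)+1/4·0.044693≈0.030842
n=6: y≈0.030842, sp=-1, e=sp−y≈-1.030842; I≈-6.930225, D=e−e_prev≈-0.070179; u=0·(-1.030842)+0·(-6.930225)+1/2·(-0.070179)≈-0.035089; next y=-1/2·0.030842+1/4·(-0.035089)≈-0.024193

0 -1 -0.500 0.000
1 -1 0.063 -0.125
2 -1 -0.102 0.078
3 -1 0.071 -0.064
4 -1 -0.057 0.050
5 -1 0.045 -0.039
6 -1 -0.035 0.031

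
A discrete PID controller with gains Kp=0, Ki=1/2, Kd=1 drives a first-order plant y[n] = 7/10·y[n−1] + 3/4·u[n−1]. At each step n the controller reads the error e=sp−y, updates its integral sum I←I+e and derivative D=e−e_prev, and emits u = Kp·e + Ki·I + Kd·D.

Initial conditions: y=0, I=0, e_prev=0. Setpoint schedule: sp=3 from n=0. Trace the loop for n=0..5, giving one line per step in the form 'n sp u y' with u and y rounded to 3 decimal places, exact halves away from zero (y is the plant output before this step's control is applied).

0 3 4.500 0.000
1 3 -2.063 3.375
2 3 4.964 0.816
3 3 -1.721 4.294
4 3 4.979 1.715
5 3 -1.787 4.935

(exact arithmetic carried between steps; '≈' marks a value shown rounded to 6 d.p. or computed from one; I and e_prev carry over from the previous line; the table rounds u and y to 3 d.p., halves away from zero)
n=0: y=0, sp=3, e=sp−y=3; I=3, D=e−e_prev=3; u=0·3+1/2·3+1·3=4.5; next y=7/10·0+3/4·4.5=3.375
n=1: y=3.375, sp=3, e=sp−y=-0.375; I=2.625, D=e−e_prev=-3.375; u=0·(-0.375)+1/2·2.625+1·(-3.375)=-2.0625; next y=7/10·3.375+3/4·(-2.0625)=0.815625
n=2: y=0.815625, sp=3, e=sp−y=2.184375; I=4.809375, D=e−e_prev=2.559375; u=0·2.184375+1/2·4.809375+1·2.559375≈4.964063; next y=7/10·0.815625+3/4·4.964063≈4.293984
n=3: y≈4.293984, sp=3, e=sp−y≈-1.293984; I≈3.515391, D=e−e_prev≈-3.478359; u=0·(-1.293984)+1/2·3.515391+1·(-3.478359)≈-1.720664; next y=7/10·4.293984+3/4·(-1.720664)≈1.715291
n=4: y≈1.715291, sp=3, e=sp−y≈1.284709; I≈4.800100, D=e−e_prev≈2.578693; u=0·1.284709+1/2·4.800100+1·2.578693≈4.978743; next y=7/10·1.715291+3/4·4.978743≈4.934761
n=5: y≈4.934761, sp=3, e=sp−y≈-1.934761; I≈2.865339, D=e−e_prev≈-3.219470; u=0·(-1.934761)+1/2·2.865339+1·(-3.219470)≈-1.786801; next y=7/10·4.934761+3/4·(-1.786801)≈2.114232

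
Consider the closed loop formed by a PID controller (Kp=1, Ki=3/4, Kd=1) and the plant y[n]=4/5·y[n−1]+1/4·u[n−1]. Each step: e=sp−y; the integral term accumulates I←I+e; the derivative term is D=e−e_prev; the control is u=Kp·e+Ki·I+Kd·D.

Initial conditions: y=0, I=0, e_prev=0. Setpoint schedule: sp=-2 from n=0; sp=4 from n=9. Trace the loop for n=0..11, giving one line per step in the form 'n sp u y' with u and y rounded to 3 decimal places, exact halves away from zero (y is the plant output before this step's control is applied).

0 -2 -5.500 0.000
1 -2 -1.219 -1.375
2 -2 -2.981 -1.405
3 -2 -2.180 -1.869
4 -2 -2.272 -2.040
5 -2 -1.973 -2.200
6 -2 -1.836 -2.253
7 -2 -1.676 -2.262
8 -2 -1.580 -2.229
9 4 14.985 -2.178
10 4 2.169 2.004
11 4 7.459 2.146

(exact arithmetic carried between steps; '≈' marks a value shown rounded to 6 d.p. or computed from one; I and e_prev carry over from the previous line; the table rounds u and y to 3 d.p., halves away from zero)
n=0: y=0, sp=-2, e=sp−y=-2; I=-2, D=e−e_prev=-2; u=1·(-2)+3/4·(-2)+1·(-2)=-5.5; next y=4/5·0+1/4·(-5.5)=-1.375
n=1: y=-1.375, sp=-2, e=sp−y=-0.625; I=-2.625, D=e−e_prev=1.375; u=1·(-0.625)+3/4·(-2.625)+1·1.375=-1.21875; next y=4/5·(-1.375)+1/4·(-1.21875)≈-1.404688
n=2: y≈-1.404688, sp=-2, e=sp−y≈-0.595313; I≈-3.220313, D=e−e_prev≈0.029688; u=1·(-0.595313)+3/4·(-3.220313)+1·0.029688≈-2.980859; next y=4/5·(-1.404688)+1/4·(-2.980859)≈-1.868965
n=3: y≈-1.868965, sp=-2, e=sp−y≈-0.131035; I≈-3.351348, D=e−e_prev≈0.464277; u=1·(-0.131035)+3/4·(-3.351348)+1·0.464277≈-2.180269; next y=4/5·(-1.868965)+1/4·(-2.180269)≈-2.040239
n=4: y≈-2.040239, sp=-2, e=sp−y≈0.040239; I≈-3.311109, D=e−e_prev≈0.171274; u=1·0.040239+3/4·(-3.311109)+1·0.171274≈-2.271818; next y=4/5·(-2.040239)+1/4·(-2.271818)≈-2.200146
n=5: y≈-2.200146, sp=-2, e=sp−y≈0.200146; I≈-3.110963, D=e−e_prev≈0.159907; u=1·0.200146+3/4·(-3.110963)+1·0.159907≈-1.973170; next y=4/5·(-2.200146)+1/4·(-1.973170)≈-2.253409
n=6: y≈-2.253409, sp=-2, e=sp−y≈0.253409; I≈-2.857554, D=e−e_prev≈0.053263; u=1·0.253409+3/4·(-2.857554)+1·0.053263≈-1.836493; next y=4/5·(-2.253409)+1/4·(-1.836493)≈-2.261850
n=7: y≈-2.261850, sp=-2, e=sp−y≈0.261850; I≈-2.595703, D=e−e_prev≈0.008441; u=1·0.261850+3/4·(-2.595703)+1·0.008441≈-1.676486; next y=4/5·(-2.261850)+1/4·(-1.676486)≈-2.228602
n=8: y≈-2.228602, sp=-2, e=sp−y≈0.228602; I≈-2.367102, D=e−e_prev≈-0.033249; u=1·0.228602+3/4·(-2.367102)+1·(-0.033249)≈-1.579973; next y=4/5·(-2.228602)+1/4·(-1.579973)≈-2.177875
n=9: y≈-2.177875, sp=4, e=sp−y≈6.177875; I≈3.810773, D=e−e_prev≈5.949273; u=1·6.177875+3/4·3.810773+1·5.949273≈14.985227; next y=4/5·(-2.177875)+1/4·14.985227≈2.004007
n=10: y≈2.004007, sp=4, e=sp−y≈1.995993; I≈5.806766, D=e−e_prev≈-4.181882; u=1·1.995993+3/4·5.806766+1·(-4.181882)≈2.169186; next y=4/5·2.004007+1/4·2.169186≈2.145502
n=11: y≈2.145502, sp=4, e=sp−y≈1.854498; I≈7.661264, D=e−e_prev≈-0.141495; u=1·1.854498+3/4·7.661264+1·(-0.141495)≈7.458951; next y=4/5·2.145502+1/4·7.458951≈3.581139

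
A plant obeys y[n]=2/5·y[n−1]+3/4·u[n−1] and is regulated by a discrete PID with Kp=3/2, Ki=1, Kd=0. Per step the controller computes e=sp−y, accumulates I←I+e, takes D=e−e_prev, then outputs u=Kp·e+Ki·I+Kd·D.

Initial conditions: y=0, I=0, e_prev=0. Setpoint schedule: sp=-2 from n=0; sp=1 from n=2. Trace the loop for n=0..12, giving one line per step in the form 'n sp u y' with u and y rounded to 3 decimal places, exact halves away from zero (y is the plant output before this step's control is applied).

0 -2 -5.000 0.000
1 -2 2.375 -3.750
2 1 1.547 0.281
3 1 -0.213 1.273
4 1 1.823 0.349
5 1 -0.420 1.507
6 1 2.121 0.288
7 1 -0.712 1.706
8 1 2.476 0.148
9 1 -1.092 1.916
10 1 2.914 -0.053
11 1 -1.576 2.164
12 1 3.461 -0.316

(exact arithmetic carried between steps; '≈' marks a value shown rounded to 6 d.p. or computed from one; I and e_prev carry over from the previous line; the table rounds u and y to 3 d.p., halves away from zero)
n=0: y=0, sp=-2, e=sp−y=-2; I=-2, D=e−e_prev=-2; u=3/2·(-2)+1·(-2)+0·(-2)=-5; next y=2/5·0+3/4·(-5)=-3.75
n=1: y=-3.75, sp=-2, e=sp−y=1.75; I=-0.25, D=e−e_prev=3.75; u=3/2·1.75+1·(-0.25)+0·3.75=2.375; next y=2/5·(-3.75)+3/4·2.375=0.28125
n=2: y=0.28125, sp=1, e=sp−y=0.71875; I=0.46875, D=e−e_prev=-1.03125; u=3/2·0.71875+1·0.46875+0·(-1.03125)=1.546875; next y=2/5·0.28125+3/4·1.546875≈1.272656
n=3: y≈1.272656, sp=1, e=sp−y≈-0.272656; I≈0.196094, D=e−e_prev≈-0.991406; u=3/2·(-0.272656)+1·0.196094+0·(-0.991406)≈-0.212891; next y=2/5·1.272656+3/4·(-0.212891)≈0.349395
n=4: y≈0.349395, sp=1, e=sp−y≈0.650605; I≈0.846699, D=e−e_prev≈0.923262; u=3/2·0.650605+1·0.846699+0·0.923262≈1.822607; next y=2/5·0.349395+3/4·1.822607≈1.506713
n=5: y≈1.506713, sp=1, e=sp−y≈-0.506713; I≈0.339986, D=e−e_prev≈-1.157319; u=3/2·(-0.506713)+1·0.339986+0·(-1.157319)≈-0.420084; next y=2/5·1.506713+3/4·(-0.420084)≈0.287622
n=6: y≈0.287622, sp=1, e=sp−y≈0.712378; I≈1.052364, D=e−e_prev≈1.219091; u=3/2·0.712378+1·1.052364+0·1.219091≈2.120930; next y=2/5·0.287622+3/4·2.120930≈1.705747
n=7: y≈1.705747, sp=1, e=sp−y≈-0.705747; I≈0.346617, D=e−e_prev≈-1.418124; u=3/2·(-0.705747)+1·0.346617+0·(-1.418124)≈-0.712003; next y=2/5·1.705747+3/4·(-0.712003)≈0.148296
n=8: y≈0.148296, sp=1, e=sp−y≈0.851704; I≈1.198321, D=e−e_prev≈1.557450; u=3/2·0.851704+1·1.198321+0·1.557450≈2.475876; next y=2/5·0.148296+3/4·2.475876≈1.916226
n=9: y≈1.916226, sp=1, e=sp−y≈-0.916226; I≈0.282095, D=e−e_prev≈-1.767929; u=3/2·(-0.916226)+1·0.282095+0·(-1.767929)≈-1.092243; next y=2/5·1.916226+3/4·(-1.092243)≈-0.052692
n=10: y≈-0.052692, sp=1, e=sp−y≈1.052692; I≈1.334787, D=e−e_prev≈1.968918; u=3/2·1.052692+1·1.334787+0·1.968918≈2.913826; next y=2/5·(-0.052692)+3/4·2.913826≈2.164292
n=11: y≈2.164292, sp=1, e=sp−y≈-1.164292; I≈0.170495, D=e−e_prev≈-2.216985; u=3/2·(-1.164292)+1·0.170495+0·(-2.216985)≈-1.575944; next y=2/5·2.164292+3/4·(-1.575944)≈-0.316241
n=12: y≈-0.316241, sp=1, e=sp−y≈1.316241; I≈1.486736, D=e−e_prev≈2.480533; u=3/2·1.316241+1·1.486736+0·2.480533≈3.461097; next y=2/5·(-0.316241)+3/4·3.461097≈2.469326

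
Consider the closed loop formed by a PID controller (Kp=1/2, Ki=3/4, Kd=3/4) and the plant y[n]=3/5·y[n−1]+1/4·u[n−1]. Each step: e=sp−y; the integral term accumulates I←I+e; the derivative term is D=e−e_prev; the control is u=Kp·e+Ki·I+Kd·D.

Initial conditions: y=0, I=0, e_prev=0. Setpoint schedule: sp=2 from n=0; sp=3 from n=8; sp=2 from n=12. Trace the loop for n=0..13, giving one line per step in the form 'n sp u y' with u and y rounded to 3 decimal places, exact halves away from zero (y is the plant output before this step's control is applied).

0 2 4.000 0.000
1 2 2.000 1.000
2 2 3.300 1.100
3 2 3.280 1.485
4 2 3.503 1.711
5 2 3.507 1.902
6 2 3.492 2.018
7 2 3.434 2.084
8 3 5.370 2.109
9 3 4.309 2.608
10 3 4.909 2.642
11 3 4.862 2.813
12 2 2.950 2.903
13 2 3.938 2.479

(exact arithmetic carried between steps; '≈' marks a value shown rounded to 6 d.p. or computed from one; I and e_prev carry over from the previous line; the table rounds u and y to 3 d.p., halves away from zero)
n=0: y=0, sp=2, e=sp−y=2; I=2, D=e−e_prev=2; u=1/2·2+3/4·2+3/4·2=4; next y=3/5·0+1/4·4=1
n=1: y=1, sp=2, e=sp−y=1; I=3, D=e−e_prev=-1; u=1/2·1+3/4·3+3/4·(-1)=2; next y=3/5·1+1/4·2=1.1
n=2: y=1.1, sp=2, e=sp−y=0.9; I=3.9, D=e−e_prev=-0.1; u=1/2·0.9+3/4·3.9+3/4·(-0.1)=3.3; next y=3/5·1.1+1/4·3.3=1.485
n=3: y=1.485, sp=2, e=sp−y=0.515; I=4.415, D=e−e_prev=-0.385; u=1/2·0.515+3/4·4.415+3/4·(-0.385)=3.28; next y=3/5·1.485+1/4·3.28=1.711
n=4: y=1.711, sp=2, e=sp−y=0.289; I=4.704, D=e−e_prev=-0.226; u=1/2·0.289+3/4·4.704+3/4·(-0.226)=3.503; next y=3/5·1.711+1/4·3.503=1.90235
n=5: y=1.90235, sp=2, e=sp−y=0.09765; I=4.80165, D=e−e_prev=-0.19135; u=1/2·0.09765+3/4·4.80165+3/4·(-0.19135)=3.50655; next y=3/5·1.90235+1/4·3.50655≈2.018048
n=6: y≈2.018048, sp=2, e=sp−y≈-0.018048; I≈4.783603, D=e−e_prev≈-0.115698; u=1/2·(-0.018048)+3/4·4.783603+3/4·(-0.115698)≈3.491905; next y=3/5·2.018048+1/4·3.491905≈2.083805
n=7: y≈2.083805, sp=2, e=sp−y≈-0.083805; I≈4.699798, D=e−e_prev≈-0.065757; u=1/2·(-0.083805)+3/4·4.699798+3/4·(-0.065757)≈3.433628; next y=3/5·2.083805+1/4·3.433628≈2.108690
n=8: y≈2.108690, sp=3, e=sp−y≈0.891310; I≈5.591108, D=e−e_prev≈0.975115; u=1/2·0.891310+3/4·5.591108+3/4·0.975115≈5.370322; next y=3/5·2.108690+1/4·5.370322≈2.607794
n=9: y≈2.607794, sp=3, e=sp−y≈0.392206; I≈5.983313, D=e−e_prev≈-0.499105; u=1/2·0.392206+3/4·5.983313+3/4·(-0.499105)≈4.309259; next y=3/5·2.607794+1/4·4.309259≈2.641992
n=10: y≈2.641992, sp=3, e=sp−y≈0.358008; I≈6.341322, D=e−e_prev≈-0.034197; u=1/2·0.358008+3/4·6.341322+3/4·(-0.034197)≈4.909348; next y=3/5·2.641992+1/4·4.909348≈2.812532
n=11: y≈2.812532, sp=3, e=sp−y≈0.187468; I≈6.528790, D=e−e_prev≈-0.170540; u=1/2·0.187468+3/4·6.528790+3/4·(-0.170540)≈4.862421; next y=3/5·2.812532+1/4·4.862421≈2.903124
n=12: y≈2.903124, sp=2, e=sp−y≈-0.903124; I≈5.625666, D=e−e_prev≈-1.090593; u=1/2·(-0.903124)+3/4·5.625666+3/4·(-1.090593)≈2.949743; next y=3/5·2.903124+1/4·2.949743≈2.479310
n=13: y≈2.479310, sp=2, e=sp−y≈-0.479310; I≈5.146355, D=e−e_prev≈0.423814; u=1/2·(-0.479310)+3/4·5.146355+3/4·0.423814≈3.937972; next y=3/5·2.479310+1/4·3.937972≈2.472079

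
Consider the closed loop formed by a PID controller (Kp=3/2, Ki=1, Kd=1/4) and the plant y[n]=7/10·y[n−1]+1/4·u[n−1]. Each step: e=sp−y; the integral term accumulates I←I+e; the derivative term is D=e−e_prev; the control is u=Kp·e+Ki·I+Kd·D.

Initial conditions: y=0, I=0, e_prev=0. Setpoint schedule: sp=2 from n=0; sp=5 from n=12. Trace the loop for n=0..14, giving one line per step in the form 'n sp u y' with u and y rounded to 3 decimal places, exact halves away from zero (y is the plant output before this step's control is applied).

(exact arithmetic carried between steps; '≈' marks a value shown rounded to 6 d.p. or computed from one; I and e_prev carry over from the previous line; the table rounds u and y to 3 d.p., halves away from zero)
n=0: y=0, sp=2, e=sp−y=2; I=2, D=e−e_prev=2; u=3/2·2+1·2+1/4·2=5.5; next y=7/10·0+1/4·5.5=1.375
n=1: y=1.375, sp=2, e=sp−y=0.625; I=2.625, D=e−e_prev=-1.375; u=3/2·0.625+1·2.625+1/4·(-1.375)=3.21875; next y=7/10·1.375+1/4·3.21875≈1.767188
n=2: y≈1.767188, sp=2, e=sp−y≈0.232813; I≈2.857813, D=e−e_prev≈-0.392188; u=3/2·0.232813+1·2.857813+1/4·(-0.392188)≈3.108984; next y=7/10·1.767188+1/4·3.108984≈2.014277
n=3: y≈2.014277, sp=2, e=sp−y≈-0.014277; I≈2.843535, D=e−e_prev≈-0.247090; u=3/2·(-0.014277)+1·2.843535+1/4·(-0.247090)≈2.760347; next y=7/10·2.014277+1/4·2.760347≈2.100081
n=4: y≈2.100081, sp=2, e=sp−y≈-0.100081; I≈2.743454, D=e−e_prev≈-0.085803; u=3/2·(-0.100081)+1·2.743454+1/4·(-0.085803)≈2.571882; next y=7/10·2.100081+1/4·2.571882≈2.113027
n=5: y≈2.113027, sp=2, e=sp−y≈-0.113027; I≈2.630427, D=e−e_prev≈-0.012946; u=3/2·(-0.113027)+1·2.630427+1/4·(-0.012946)≈2.457650; next y=7/10·2.113027+1/4·2.457650≈2.093531
n=6: y≈2.093531, sp=2, e=sp−y≈-0.093531; I≈2.536896, D=e−e_prev≈0.019496; u=3/2·(-0.093531)+1·2.536896+1/4·0.019496≈2.401472; next y=7/10·2.093531+1/4·2.401472≈2.065840
n=7: y≈2.065840, sp=2, e=sp−y≈-0.065840; I≈2.471056, D=e−e_prev≈0.027691; u=3/2·(-0.065840)+1·2.471056+1/4·0.027691≈2.379218; next y=7/10·2.065840+1/4·2.379218≈2.040893
n=8: y≈2.040893, sp=2, e=sp−y≈-0.040893; I≈2.430163, D=e−e_prev≈0.024947; u=3/2·(-0.040893)+1·2.430163+1/4·0.024947≈2.375061; next y=7/10·2.040893+1/4·2.375061≈2.022390
n=9: y≈2.022390, sp=2, e=sp−y≈-0.022390; I≈2.407773, D=e−e_prev≈0.018503; u=3/2·(-0.022390)+1·2.407773+1/4·0.018503≈2.378813; next y=7/10·2.022390+1/4·2.378813≈2.010376
n=10: y≈2.010376, sp=2, e=sp−y≈-0.010376; I≈2.397396, D=e−e_prev≈0.012014; u=3/2·(-0.010376)+1·2.397396+1/4·0.012014≈2.384835; next y=7/10·2.010376+1/4·2.384835≈2.003472
n=11: y≈2.003472, sp=2, e=sp−y≈-0.003472; I≈2.393924, D=e−e_prev≈0.006904; u=3/2·(-0.003472)+1·2.393924+1/4·0.006904≈2.390442; next y=7/10·2.003472+1/4·2.390442≈2.000041
n=12: y≈2.000041, sp=5, e=sp−y≈2.999959; I≈5.393883, D=e−e_prev≈3.003431; u=3/2·2.999959+1·5.393883+1/4·3.003431≈10.644679; next y=7/10·2.000041+1/4·10.644679≈4.061199
n=13: y≈4.061199, sp=5, e=sp−y≈0.938801; I≈6.332685, D=e−e_prev≈-2.061158; u=3/2·0.938801+1·6.332685+1/4·(-2.061158)≈7.225597; next y=7/10·4.061199+1/4·7.225597≈4.649238
n=14: y≈4.649238, sp=5, e=sp−y≈0.350762; I≈6.683446, D=e−e_prev≈-0.588040; u=3/2·0.350762+1·6.683446+1/4·(-0.588040)≈7.062579; next y=7/10·4.649238+1/4·7.062579≈5.020112

0 2 5.500 0.000
1 2 3.219 1.375
2 2 3.109 1.767
3 2 2.760 2.014
4 2 2.572 2.100
5 2 2.458 2.113
6 2 2.401 2.094
7 2 2.379 2.066
8 2 2.375 2.041
9 2 2.379 2.022
10 2 2.385 2.010
11 2 2.390 2.003
12 5 10.645 2.000
13 5 7.226 4.061
14 5 7.063 4.649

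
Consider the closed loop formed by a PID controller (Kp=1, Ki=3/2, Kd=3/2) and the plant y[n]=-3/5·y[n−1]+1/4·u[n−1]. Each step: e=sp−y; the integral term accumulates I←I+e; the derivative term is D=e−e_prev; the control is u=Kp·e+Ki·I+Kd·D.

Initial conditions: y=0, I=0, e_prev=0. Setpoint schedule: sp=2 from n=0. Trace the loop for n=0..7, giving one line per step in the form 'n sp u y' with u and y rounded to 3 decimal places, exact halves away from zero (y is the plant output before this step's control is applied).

0 2 8.000 0.000
1 2 0.000 2.000
2 2 15.800 -1.200
3 2 -7.680 4.670
4 2 34.688 -4.722
5 2 -34.226 11.505
6 2 83.716 -15.460
7 2 -113.199 30.205

(exact arithmetic carried between steps; '≈' marks a value shown rounded to 6 d.p. or computed from one; I and e_prev carry over from the previous line; the table rounds u and y to 3 d.p., halves away from zero)
n=0: y=0, sp=2, e=sp−y=2; I=2, D=e−e_prev=2; u=1·2+3/2·2+3/2·2=8; next y=-3/5·0+1/4·8=2
n=1: y=2, sp=2, e=sp−y=0; I=2, D=e−e_prev=-2; u=1·0+3/2·2+3/2·(-2)=0; next y=-3/5·2+1/4·0=-1.2
n=2: y=-1.2, sp=2, e=sp−y=3.2; I=5.2, D=e−e_prev=3.2; u=1·3.2+3/2·5.2+3/2·3.2=15.8; next y=-3/5·(-1.2)+1/4·15.8=4.67
n=3: y=4.67, sp=2, e=sp−y=-2.67; I=2.53, D=e−e_prev=-5.87; u=1·(-2.67)+3/2·2.53+3/2·(-5.87)=-7.68; next y=-3/5·4.67+1/4·(-7.68)=-4.722
n=4: y=-4.722, sp=2, e=sp−y=6.722; I=9.252, D=e−e_prev=9.392; u=1·6.722+3/2·9.252+3/2·9.392=34.688; next y=-3/5·(-4.722)+1/4·34.688=11.5052
n=5: y=11.5052, sp=2, e=sp−y=-9.5052; I=-0.2532, D=e−e_prev=-16.2272; u=1·(-9.5052)+3/2·(-0.2532)+3/2·(-16.2272)=-34.2258; next y=-3/5·11.5052+1/4·(-34.2258)=-15.45957
n=6: y=-15.45957, sp=2, e=sp−y=17.45957; I=17.20637, D=e−e_prev=26.96477; u=1·17.45957+3/2·17.20637+3/2·26.96477=83.71628; next y=-3/5·(-15.45957)+1/4·83.71628=30.204812
n=7: y=30.204812, sp=2, e=sp−y=-28.204812; I=-10.998442, D=e−e_prev=-45.664382; u=1·(-28.204812)+3/2·(-10.998442)+3/2·(-45.664382)=-113.199048; next y=-3/5·30.204812+1/4·(-113.199048)≈-46.422649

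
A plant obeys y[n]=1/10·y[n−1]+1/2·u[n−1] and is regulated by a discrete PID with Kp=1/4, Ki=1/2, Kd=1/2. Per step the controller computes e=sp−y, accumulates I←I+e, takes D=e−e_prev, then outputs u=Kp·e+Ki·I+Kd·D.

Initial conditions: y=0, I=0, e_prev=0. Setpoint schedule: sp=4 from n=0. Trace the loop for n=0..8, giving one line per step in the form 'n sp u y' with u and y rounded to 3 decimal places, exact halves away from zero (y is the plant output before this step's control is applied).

(exact arithmetic carried between steps; '≈' marks a value shown rounded to 6 d.p. or computed from one; I and e_prev carry over from the previous line; the table rounds u and y to 3 d.p., halves away from zero)
n=0: y=0, sp=4, e=sp−y=4; I=4, D=e−e_prev=4; u=1/4·4+1/2·4+1/2·4=5; next y=1/10·0+1/2·5=2.5
n=1: y=2.5, sp=4, e=sp−y=1.5; I=5.5, D=e−e_prev=-2.5; u=1/4·1.5+1/2·5.5+1/2·(-2.5)=1.875; next y=1/10·2.5+1/2·1.875=1.1875
n=2: y=1.1875, sp=4, e=sp−y=2.8125; I=8.3125, D=e−e_prev=1.3125; u=1/4·2.8125+1/2·8.3125+1/2·1.3125=5.515625; next y=1/10·1.1875+1/2·5.515625≈2.876563
n=3: y≈2.876563, sp=4, e=sp−y≈1.123438; I≈9.435938, D=e−e_prev≈-1.689063; u=1/4·1.123438+1/2·9.435938+1/2·(-1.689063)≈4.154297; next y=1/10·2.876563+1/2·4.154297≈2.364805
n=4: y≈2.364805, sp=4, e=sp−y≈1.635195; I≈11.071133, D=e−e_prev≈0.511758; u=1/4·1.635195+1/2·11.071133+1/2·0.511758≈6.200244; next y=1/10·2.364805+1/2·6.200244≈3.336603
n=5: y≈3.336603, sp=4, e=sp−y≈0.663397; I≈11.734530, D=e−e_prev≈-0.971798; u=1/4·0.663397+1/2·11.734530+1/2·(-0.971798)≈5.547216; next y=1/10·3.336603+1/2·5.547216≈3.107268
n=6: y≈3.107268, sp=4, e=sp−y≈0.892732; I≈12.627262, D=e−e_prev≈0.229334; u=1/4·0.892732+1/2·12.627262+1/2·0.229334≈6.651481; next y=1/10·3.107268+1/2·6.651481≈3.636467
n=7: y≈3.636467, sp=4, e=sp−y≈0.363533; I≈12.990795, D=e−e_prev≈-0.529199; u=1/4·0.363533+1/2·12.990795+1/2·(-0.529199)≈6.321681; next y=1/10·3.636467+1/2·6.321681≈3.524487
n=8: y≈3.524487, sp=4, e=sp−y≈0.475513; I≈13.466308, D=e−e_prev≈0.111980; u=1/4·0.475513+1/2·13.466308+1/2·0.111980≈6.908022; next y=1/10·3.524487+1/2·6.908022≈3.806460

0 4 5.000 0.000
1 4 1.875 2.500
2 4 5.516 1.188
3 4 4.154 2.877
4 4 6.200 2.365
5 4 5.547 3.337
6 4 6.651 3.107
7 4 6.322 3.636
8 4 6.908 3.524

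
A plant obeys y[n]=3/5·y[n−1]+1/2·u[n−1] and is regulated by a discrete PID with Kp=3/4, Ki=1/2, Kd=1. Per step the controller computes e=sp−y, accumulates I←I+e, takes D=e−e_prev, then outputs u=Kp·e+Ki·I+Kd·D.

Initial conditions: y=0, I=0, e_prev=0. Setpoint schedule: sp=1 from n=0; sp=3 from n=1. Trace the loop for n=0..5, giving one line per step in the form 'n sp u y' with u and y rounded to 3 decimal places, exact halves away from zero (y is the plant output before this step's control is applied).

(exact arithmetic carried between steps; '≈' marks a value shown rounded to 6 d.p. or computed from one; I and e_prev carry over from the previous line; the table rounds u and y to 3 d.p., halves away from zero)
n=0: y=0, sp=1, e=sp−y=1; I=1, D=e−e_prev=1; u=3/4·1+1/2·1+1·1=2.25; next y=3/5·0+1/2·2.25=1.125
n=1: y=1.125, sp=3, e=sp−y=1.875; I=2.875, D=e−e_prev=0.875; u=3/4·1.875+1/2·2.875+1·0.875=3.71875; next y=3/5·1.125+1/2·3.71875=2.534375
n=2: y=2.534375, sp=3, e=sp−y=0.465625; I=3.340625, D=e−e_prev=-1.409375; u=3/4·0.465625+1/2·3.340625+1·(-1.409375)≈0.610156; next y=3/5·2.534375+1/2·0.610156≈1.825703
n=3: y≈1.825703, sp=3, e=sp−y≈1.174297; I≈4.514922, D=e−e_prev≈0.708672; u=3/4·1.174297+1/2·4.514922+1·0.708672≈3.846855; next y=3/5·1.825703+1/2·3.846855≈3.018850
n=4: y≈3.018850, sp=3, e=sp−y≈-0.018850; I≈4.496072, D=e−e_prev≈-1.193146; u=3/4·(-0.018850)+1/2·4.496072+1·(-1.193146)≈1.040752; next y=3/5·3.018850+1/2·1.040752≈2.331686
n=5: y≈2.331686, sp=3, e=sp−y≈0.668314; I≈5.164386, D=e−e_prev≈0.687164; u=3/4·0.668314+1/2·5.164386+1·0.687164≈3.770592; next y=3/5·2.331686+1/2·3.770592≈3.284308

0 1 2.250 0.000
1 3 3.719 1.125
2 3 0.610 2.534
3 3 3.847 1.826
4 3 1.041 3.019
5 3 3.771 2.332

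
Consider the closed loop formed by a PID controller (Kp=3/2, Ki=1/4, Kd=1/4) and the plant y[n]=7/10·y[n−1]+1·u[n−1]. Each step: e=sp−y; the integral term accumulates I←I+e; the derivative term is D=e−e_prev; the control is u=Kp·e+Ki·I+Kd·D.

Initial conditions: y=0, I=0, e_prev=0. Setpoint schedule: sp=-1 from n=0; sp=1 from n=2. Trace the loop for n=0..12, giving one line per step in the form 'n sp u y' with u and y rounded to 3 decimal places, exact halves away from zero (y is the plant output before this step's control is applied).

0 -1 -2.000 0.000
1 -1 2.000 -2.000
2 1 0.550 0.600
3 1 0.060 0.970
4 1 0.622 0.739
5 1 -0.171 1.139
6 1 0.920 0.626
7 1 -0.579 1.358
8 1 1.487 0.372
9 1 -1.354 1.748
10 1 2.559 -0.130
11 1 -2.825 2.468
12 1 4.588 -1.097

(exact arithmetic carried between steps; '≈' marks a value shown rounded to 6 d.p. or computed from one; I and e_prev carry over from the previous line; the table rounds u and y to 3 d.p., halves away from zero)
n=0: y=0, sp=-1, e=sp−y=-1; I=-1, D=e−e_prev=-1; u=3/2·(-1)+1/4·(-1)+1/4·(-1)=-2; next y=7/10·0+1·(-2)=-2
n=1: y=-2, sp=-1, e=sp−y=1; I=0, D=e−e_prev=2; u=3/2·1+1/4·0+1/4·2=2; next y=7/10·(-2)+1·2=0.6
n=2: y=0.6, sp=1, e=sp−y=0.4; I=0.4, D=e−e_prev=-0.6; u=3/2·0.4+1/4·0.4+1/4·(-0.6)=0.55; next y=7/10·0.6+1·0.55=0.97
n=3: y=0.97, sp=1, e=sp−y=0.03; I=0.43, D=e−e_prev=-0.37; u=3/2·0.03+1/4·0.43+1/4·(-0.37)=0.06; next y=7/10·0.97+1·0.06=0.739
n=4: y=0.739, sp=1, e=sp−y=0.261; I=0.691, D=e−e_prev=0.231; u=3/2·0.261+1/4·0.691+1/4·0.231=0.622; next y=7/10·0.739+1·0.622=1.1393
n=5: y=1.1393, sp=1, e=sp−y=-0.1393; I=0.5517, D=e−e_prev=-0.4003; u=3/2·(-0.1393)+1/4·0.5517+1/4·(-0.4003)=-0.1711; next y=7/10·1.1393+1·(-0.1711)=0.62641
n=6: y=0.62641, sp=1, e=sp−y=0.37359; I=0.92529, D=e−e_prev=0.51289; u=3/2·0.37359+1/4·0.92529+1/4·0.51289=0.91993; next y=7/10·0.62641+1·0.91993=1.358417
n=7: y=1.358417, sp=1, e=sp−y=-0.358417; I=0.566873, D=e−e_prev=-0.732007; u=3/2·(-0.358417)+1/4·0.566873+1/4·(-0.732007)=-0.578909; next y=7/10·1.358417+1·(-0.578909)≈0.371983
n=8: y≈0.371983, sp=1, e=sp−y≈0.628017; I≈1.194890, D=e−e_prev≈0.986434; u=3/2·0.628017+1/4·1.194890+1/4·0.986434≈1.487357; next y=7/10·0.371983+1·1.487357≈1.747745
n=9: y≈1.747745, sp=1, e=sp−y≈-0.747745; I≈0.447145, D=e−e_prev≈-1.375762; u=3/2·(-0.747745)+1/4·0.447145+1/4·(-1.375762)≈-1.353771; next y=7/10·1.747745+1·(-1.353771)≈-0.130350
n=10: y≈-0.130350, sp=1, e=sp−y≈1.130350; I≈1.577495, D=e−e_prev≈1.878095; u=3/2·1.130350+1/4·1.577495+1/4·1.878095≈2.559422; next y=7/10·(-0.130350)+1·2.559422≈2.468177
n=11: y≈2.468177, sp=1, e=sp−y≈-1.468177; I≈0.109318, D=e−e_prev≈-2.598527; u=3/2·(-1.468177)+1/4·0.109318+1/4·(-2.598527)≈-2.824568; next y=7/10·2.468177+1·(-2.824568)≈-1.096844
n=12: y≈-1.096844, sp=1, e=sp−y≈2.096844; I≈2.206162, D=e−e_prev≈3.565022; u=3/2·2.096844+1/4·2.206162+1/4·3.565022≈4.588062; next y=7/10·(-1.096844)+1·4.588062≈3.820271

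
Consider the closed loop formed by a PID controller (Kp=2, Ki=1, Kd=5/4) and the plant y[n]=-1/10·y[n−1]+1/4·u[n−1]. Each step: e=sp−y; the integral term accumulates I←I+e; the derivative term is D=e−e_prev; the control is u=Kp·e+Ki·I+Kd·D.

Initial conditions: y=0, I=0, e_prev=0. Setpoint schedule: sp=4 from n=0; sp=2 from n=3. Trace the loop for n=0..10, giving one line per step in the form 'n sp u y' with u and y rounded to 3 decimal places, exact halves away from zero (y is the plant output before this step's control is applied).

(exact arithmetic carried between steps; '≈' marks a value shown rounded to 6 d.p. or computed from one; I and e_prev carry over from the previous line; the table rounds u and y to 3 d.p., halves away from zero)
n=0: y=0, sp=4, e=sp−y=4; I=4, D=e−e_prev=4; u=2·4+1·4+5/4·4=17; next y=-1/10·0+1/4·17=4.25
n=1: y=4.25, sp=4, e=sp−y=-0.25; I=3.75, D=e−e_prev=-4.25; u=2·(-0.25)+1·3.75+5/4·(-4.25)=-2.0625; next y=-1/10·4.25+1/4·(-2.0625)=-0.940625
n=2: y=-0.940625, sp=4, e=sp−y=4.940625; I=8.690625, D=e−e_prev=5.190625; u=2·4.940625+1·8.690625+5/4·5.190625≈25.060156; next y=-1/10·(-0.940625)+1/4·25.060156≈6.359102
n=3: y≈6.359102, sp=2, e=sp−y≈-4.359102; I≈4.331523, D=e−e_prev≈-9.299727; u=2·(-4.359102)+1·4.331523+5/4·(-9.299727)≈-16.011338; next y=-1/10·6.359102+1/4·(-16.011338)≈-4.638745
n=4: y≈-4.638745, sp=2, e=sp−y≈6.638745; I≈10.970268, D=e−e_prev≈10.997846; u=2·6.638745+1·10.970268+5/4·10.997846≈37.995065; next y=-1/10·(-4.638745)+1/4·37.995065≈9.962641
n=5: y≈9.962641, sp=2, e=sp−y≈-7.962641; I≈3.007627, D=e−e_prev≈-14.601385; u=2·(-7.962641)+1·3.007627+5/4·(-14.601385)≈-31.169386; next y=-1/10·9.962641+1/4·(-31.169386)≈-8.788611
n=6: y≈-8.788611, sp=2, e=sp−y≈10.788611; I≈13.796238, D=e−e_prev≈18.751251; u=2·10.788611+1·13.796238+5/4·18.751251≈58.812523; next y=-1/10·(-8.788611)+1/4·58.812523≈15.581992
n=7: y≈15.581992, sp=2, e=sp−y≈-13.581992; I≈0.214246, D=e−e_prev≈-24.370602; u=2·(-13.581992)+1·0.214246+5/4·(-24.370602)≈-57.412990; next y=-1/10·15.581992+1/4·(-57.412990)≈-15.911447
n=8: y≈-15.911447, sp=2, e=sp−y≈17.911447; I≈18.125693, D=e−e_prev≈31.493439; u=2·17.911447+1·18.125693+5/4·31.493439≈93.315385; next y=-1/10·(-15.911447)+1/4·93.315385≈24.919991
n=9: y≈24.919991, sp=2, e=sp−y≈-22.919991; I≈-4.794298, D=e−e_prev≈-40.831438; u=2·(-22.919991)+1·(-4.794298)+5/4·(-40.831438)≈-101.673577; next y=-1/10·24.919991+1/4·(-101.673577)≈-27.910393
n=10: y≈-27.910393, sp=2, e=sp−y≈29.910393; I≈25.116095, D=e−e_prev≈52.830384; u=2·29.910393+1·25.116095+5/4·52.830384≈150.974862; next y=-1/10·(-27.910393)+1/4·150.974862≈40.534755

0 4 17.000 0.000
1 4 -2.063 4.250
2 4 25.060 -0.941
3 2 -16.011 6.359
4 2 37.995 -4.639
5 2 -31.169 9.963
6 2 58.813 -8.789
7 2 -57.413 15.582
8 2 93.315 -15.911
9 2 -101.674 24.920
10 2 150.975 -27.910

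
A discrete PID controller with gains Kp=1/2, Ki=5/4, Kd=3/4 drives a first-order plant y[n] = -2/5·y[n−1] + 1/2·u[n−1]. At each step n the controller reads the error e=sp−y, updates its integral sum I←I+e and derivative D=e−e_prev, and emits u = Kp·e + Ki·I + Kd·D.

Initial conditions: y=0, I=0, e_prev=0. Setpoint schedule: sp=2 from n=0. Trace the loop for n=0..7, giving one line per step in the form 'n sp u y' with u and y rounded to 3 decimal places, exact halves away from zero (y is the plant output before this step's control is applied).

0 2 5.000 0.000
1 2 -0.250 2.500
2 2 10.063 -1.125
3 2 -5.266 5.481
4 2 21.104 -4.825
5 2 -21.363 12.482
6 2 48.906 -15.674
7 2 -66.111 30.723

(exact arithmetic carried between steps; '≈' marks a value shown rounded to 6 d.p. or computed from one; I and e_prev carry over from the previous line; the table rounds u and y to 3 d.p., halves away from zero)
n=0: y=0, sp=2, e=sp−y=2; I=2, D=e−e_prev=2; u=1/2·2+5/4·2+3/4·2=5; next y=-2/5·0+1/2·5=2.5
n=1: y=2.5, sp=2, e=sp−y=-0.5; I=1.5, D=e−e_prev=-2.5; u=1/2·(-0.5)+5/4·1.5+3/4·(-2.5)=-0.25; next y=-2/5·2.5+1/2·(-0.25)=-1.125
n=2: y=-1.125, sp=2, e=sp−y=3.125; I=4.625, D=e−e_prev=3.625; u=1/2·3.125+5/4·4.625+3/4·3.625=10.0625; next y=-2/5·(-1.125)+1/2·10.0625=5.48125
n=3: y=5.48125, sp=2, e=sp−y=-3.48125; I=1.14375, D=e−e_prev=-6.60625; u=1/2·(-3.48125)+5/4·1.14375+3/4·(-6.60625)=-5.265625; next y=-2/5·5.48125+1/2·(-5.265625)≈-4.825313
n=4: y≈-4.825313, sp=2, e=sp−y≈6.825313; I≈7.969063, D=e−e_prev≈10.306563; u=1/2·6.825313+5/4·7.969063+3/4·10.306563≈21.103906; next y=-2/5·(-4.825313)+1/2·21.103906≈12.482078
n=5: y≈12.482078, sp=2, e=sp−y≈-10.482078; I≈-2.513016, D=e−e_prev≈-17.307391; u=1/2·(-10.482078)+5/4·(-2.513016)+3/4·(-17.307391)≈-21.362852; next y=-2/5·12.482078+1/2·(-21.362852)≈-15.674257
n=6: y≈-15.674257, sp=2, e=sp−y≈17.674257; I≈15.161241, D=e−e_prev≈28.156335; u=1/2·17.674257+5/4·15.161241+3/4·28.156335≈48.905932; next y=-2/5·(-15.674257)+1/2·48.905932≈30.722669
n=7: y≈30.722669, sp=2, e=sp−y≈-28.722669; I≈-13.561427, D=e−e_prev≈-46.396926; u=1/2·(-28.722669)+5/4·(-13.561427)+3/4·(-46.396926)≈-66.110813; next y=-2/5·30.722669+1/2·(-66.110813)≈-45.344474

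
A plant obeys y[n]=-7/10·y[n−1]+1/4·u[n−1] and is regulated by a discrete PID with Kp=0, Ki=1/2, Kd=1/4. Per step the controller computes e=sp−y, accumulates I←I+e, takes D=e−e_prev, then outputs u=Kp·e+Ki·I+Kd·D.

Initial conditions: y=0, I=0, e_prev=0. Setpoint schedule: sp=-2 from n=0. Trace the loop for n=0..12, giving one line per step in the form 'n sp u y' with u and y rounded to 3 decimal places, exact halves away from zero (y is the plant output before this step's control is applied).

(exact arithmetic carried between steps; '≈' marks a value shown rounded to 6 d.p. or computed from one; I and e_prev carry over from the previous line; the table rounds u and y to 3 d.p., halves away from zero)
n=0: y=0, sp=-2, e=sp−y=-2; I=-2, D=e−e_prev=-2; u=0·(-2)+1/2·(-2)+1/4·(-2)=-1.5; next y=-7/10·0+1/4·(-1.5)=-0.375
n=1: y=-0.375, sp=-2, e=sp−y=-1.625; I=-3.625, D=e−e_prev=0.375; u=0·(-1.625)+1/2·(-3.625)+1/4·0.375=-1.71875; next y=-7/10·(-0.375)+1/4·(-1.71875)≈-0.167188
n=2: y≈-0.167188, sp=-2, e=sp−y≈-1.832813; I≈-5.457813, D=e−e_prev≈-0.207813; u=0·(-1.832813)+1/2·(-5.457813)+1/4·(-0.207813)≈-2.780859; next y=-7/10·(-0.167188)+1/4·(-2.780859)≈-0.578184
n=3: y≈-0.578184, sp=-2, e=sp−y≈-1.421816; I≈-6.879629, D=e−e_prev≈0.410996; u=0·(-1.421816)+1/2·(-6.879629)+1/4·0.410996≈-3.337065; next y=-7/10·(-0.578184)+1/4·(-3.337065)≈-0.429538
n=4: y≈-0.429538, sp=-2, e=sp−y≈-1.570462; I≈-8.450091, D=e−e_prev≈-0.148646; u=0·(-1.570462)+1/2·(-8.450091)+1/4·(-0.148646)≈-4.262207; next y=-7/10·(-0.429538)+1/4·(-4.262207)≈-0.764875
n=5: y≈-0.764875, sp=-2, e=sp−y≈-1.235125; I≈-9.685216, D=e−e_prev≈0.335337; u=0·(-1.235125)+1/2·(-9.685216)+1/4·0.335337≈-4.758774; next y=-7/10·(-0.764875)+1/4·(-4.758774)≈-0.654281
n=6: y≈-0.654281, sp=-2, e=sp−y≈-1.345719; I≈-11.030935, D=e−e_prev≈-0.110595; u=0·(-1.345719)+1/2·(-11.030935)+1/4·(-0.110595)≈-5.543116; next y=-7/10·(-0.654281)+1/4·(-5.543116)≈-0.927783
n=7: y≈-0.927783, sp=-2, e=sp−y≈-1.072217; I≈-12.103153, D=e−e_prev≈0.273502; u=0·(-1.072217)+1/2·(-12.103153)+1/4·0.273502≈-5.983201; next y=-7/10·(-0.927783)+1/4·(-5.983201)≈-0.846352
n=8: y≈-0.846352, sp=-2, e=sp−y≈-1.153648; I≈-13.256800, D=e−e_prev≈-0.081430; u=0·(-1.153648)+1/2·(-13.256800)+1/4·(-0.081430)≈-6.648758; next y=-7/10·(-0.846352)+1/4·(-6.648758)≈-1.069743
n=9: y≈-1.069743, sp=-2, e=sp−y≈-0.930257; I≈-14.187057, D=e−e_prev≈0.223390; u=0·(-0.930257)+1/2·(-14.187057)+1/4·0.223390≈-7.037681; next y=-7/10·(-1.069743)+1/4·(-7.037681)≈-1.010600
n=10: y≈-1.010600, sp=-2, e=sp−y≈-0.989400; I≈-15.176457, D=e−e_prev≈-0.059142; u=0·(-0.989400)+1/2·(-15.176457)+1/4·(-0.059142)≈-7.603014; next y=-7/10·(-1.010600)+1/4·(-7.603014)≈-1.193333
n=11: y≈-1.193333, sp=-2, e=sp−y≈-0.806667; I≈-15.983124, D=e−e_prev≈0.182733; u=0·(-0.806667)+1/2·(-15.983124)+1/4·0.182733≈-7.945879; next y=-7/10·(-1.193333)+1/4·(-7.945879)≈-1.151136
n=12: y≈-1.151136, sp=-2, e=sp−y≈-0.848864; I≈-16.831987, D=e−e_prev≈-0.042197; u=0·(-0.848864)+1/2·(-16.831987)+1/4·(-0.042197)≈-8.426543; next y=-7/10·(-1.151136)+1/4·(-8.426543)≈-1.300840

0 -2 -1.500 0.000
1 -2 -1.719 -0.375
2 -2 -2.781 -0.167
3 -2 -3.337 -0.578
4 -2 -4.262 -0.430
5 -2 -4.759 -0.765
6 -2 -5.543 -0.654
7 -2 -5.983 -0.928
8 -2 -6.649 -0.846
9 -2 -7.038 -1.070
10 -2 -7.603 -1.011
11 -2 -7.946 -1.193
12 -2 -8.427 -1.151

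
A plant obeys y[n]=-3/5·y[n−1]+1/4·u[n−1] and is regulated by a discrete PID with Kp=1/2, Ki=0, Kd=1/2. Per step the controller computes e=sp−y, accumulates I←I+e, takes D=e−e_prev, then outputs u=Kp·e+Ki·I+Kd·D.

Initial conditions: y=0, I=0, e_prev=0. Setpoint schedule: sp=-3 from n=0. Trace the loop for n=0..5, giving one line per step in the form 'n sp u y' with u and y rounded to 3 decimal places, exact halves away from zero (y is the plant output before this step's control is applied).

(exact arithmetic carried between steps; '≈' marks a value shown rounded to 6 d.p. or computed from one; I and e_prev carry over from the previous line; the table rounds u and y to 3 d.p., halves away from zero)
n=0: y=0, sp=-3, e=sp−y=-3; I=-3, D=e−e_prev=-3; u=1/2·(-3)+0·(-3)+1/2·(-3)=-3; next y=-3/5·0+1/4·(-3)=-0.75
n=1: y=-0.75, sp=-3, e=sp−y=-2.25; I=-5.25, D=e−e_prev=0.75; u=1/2·(-2.25)+0·(-5.25)+1/2·0.75=-0.75; next y=-3/5·(-0.75)+1/4·(-0.75)=0.2625
n=2: y=0.2625, sp=-3, e=sp−y=-3.2625; I=-8.5125, D=e−e_prev=-1.0125; u=1/2·(-3.2625)+0·(-8.5125)+1/2·(-1.0125)=-2.1375; next y=-3/5·0.2625+1/4·(-2.1375)=-0.691875
n=3: y=-0.691875, sp=-3, e=sp−y=-2.308125; I=-10.820625, D=e−e_prev=0.954375; u=1/2·(-2.308125)+0·(-10.820625)+1/2·0.954375=-0.676875; next y=-3/5·(-0.691875)+1/4·(-0.676875)≈0.245906
n=4: y≈0.245906, sp=-3, e=sp−y≈-3.245906; I≈-14.066531, D=e−e_prev≈-0.937781; u=1/2·(-3.245906)+0·(-14.066531)+1/2·(-0.937781)≈-2.091844; next y=-3/5·0.245906+1/4·(-2.091844)≈-0.670505
n=5: y≈-0.670505, sp=-3, e=sp−y≈-2.329495; I≈-16.396027, D=e−e_prev≈0.916411; u=1/2·(-2.329495)+0·(-16.396027)+1/2·0.916411≈-0.706542; next y=-3/5·(-0.670505)+1/4·(-0.706542)≈0.225667

0 -3 -3.000 0.000
1 -3 -0.750 -0.750
2 -3 -2.138 0.263
3 -3 -0.677 -0.692
4 -3 -2.092 0.246
5 -3 -0.707 -0.671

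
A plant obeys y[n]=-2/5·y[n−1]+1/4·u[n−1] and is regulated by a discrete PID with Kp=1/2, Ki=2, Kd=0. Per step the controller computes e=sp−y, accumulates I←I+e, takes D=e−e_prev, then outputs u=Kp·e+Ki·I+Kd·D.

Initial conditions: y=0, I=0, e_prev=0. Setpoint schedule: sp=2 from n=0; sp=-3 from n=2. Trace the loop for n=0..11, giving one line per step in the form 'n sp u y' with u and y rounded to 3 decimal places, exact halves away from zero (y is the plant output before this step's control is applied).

(exact arithmetic carried between steps; '≈' marks a value shown rounded to 6 d.p. or computed from one; I and e_prev carry over from the previous line; the table rounds u and y to 3 d.p., halves away from zero)
n=0: y=0, sp=2, e=sp−y=2; I=2, D=e−e_prev=2; u=1/2·2+2·2+0·2=5; next y=-2/5·0+1/4·5=1.25
n=1: y=1.25, sp=2, e=sp−y=0.75; I=2.75, D=e−e_prev=-1.25; u=1/2·0.75+2·2.75+0·(-1.25)=5.875; next y=-2/5·1.25+1/4·5.875=0.96875
n=2: y=0.96875, sp=-3, e=sp−y=-3.96875; I=-1.21875, D=e−e_prev=-4.71875; u=1/2·(-3.96875)+2·(-1.21875)+0·(-4.71875)=-4.421875; next y=-2/5·0.96875+1/4·(-4.421875)≈-1.492969
n=3: y≈-1.492969, sp=-3, e=sp−y≈-1.507031; I≈-2.725781, D=e−e_prev≈2.461719; u=1/2·(-1.507031)+2·(-2.725781)+0·2.461719≈-6.205078; next y=-2/5·(-1.492969)+1/4·(-6.205078)≈-0.954082
n=4: y≈-0.954082, sp=-3, e=sp−y≈-2.045918; I≈-4.771699, D=e−e_prev≈-0.538887; u=1/2·(-2.045918)+2·(-4.771699)+0·(-0.538887)≈-10.566357; next y=-2/5·(-0.954082)+1/4·(-10.566357)≈-2.259957
n=5: y≈-2.259957, sp=-3, e=sp−y≈-0.740043; I≈-5.511743, D=e−e_prev≈1.305875; u=1/2·(-0.740043)+2·(-5.511743)+0·1.305875≈-11.393507; next y=-2/5·(-2.259957)+1/4·(-11.393507)≈-1.944394
n=6: y≈-1.944394, sp=-3, e=sp−y≈-1.055606; I≈-6.567349, D=e−e_prev≈-0.315562; u=1/2·(-1.055606)+2·(-6.567349)+0·(-0.315562)≈-13.662500; next y=-2/5·(-1.944394)+1/4·(-13.662500)≈-2.637867
n=7: y≈-2.637867, sp=-3, e=sp−y≈-0.362133; I≈-6.929481, D=e−e_prev≈0.693473; u=1/2·(-0.362133)+2·(-6.929481)+0·0.693473≈-14.040029; next y=-2/5·(-2.637867)+1/4·(-14.040029)≈-2.454860
n=8: y≈-2.454860, sp=-3, e=sp−y≈-0.545140; I≈-7.474621, D=e−e_prev≈-0.183007; u=1/2·(-0.545140)+2·(-7.474621)+0·(-0.183007)≈-15.221812; next y=-2/5·(-2.454860)+1/4·(-15.221812)≈-2.823509
n=9: y≈-2.823509, sp=-3, e=sp−y≈-0.176491; I≈-7.651112, D=e−e_prev≈0.368649; u=1/2·(-0.176491)+2·(-7.651112)+0·0.368649≈-15.390470; next y=-2/5·(-2.823509)+1/4·(-15.390470)≈-2.718214
n=10: y≈-2.718214, sp=-3, e=sp−y≈-0.281786; I≈-7.932898, D=e−e_prev≈-0.105295; u=1/2·(-0.281786)+2·(-7.932898)+0·(-0.105295)≈-16.006689; next y=-2/5·(-2.718214)+1/4·(-16.006689)≈-2.914387
n=11: y≈-2.914387, sp=-3, e=sp−y≈-0.085613; I≈-8.018511, D=e−e_prev≈0.196173; u=1/2·(-0.085613)+2·(-8.018511)+0·0.196173≈-16.079829; next y=-2/5·(-2.914387)+1/4·(-16.079829)≈-2.854203

0 2 5.000 0.000
1 2 5.875 1.250
2 -3 -4.422 0.969
3 -3 -6.205 -1.493
4 -3 -10.566 -0.954
5 -3 -11.394 -2.260
6 -3 -13.662 -1.944
7 -3 -14.040 -2.638
8 -3 -15.222 -2.455
9 -3 -15.390 -2.824
10 -3 -16.007 -2.718
11 -3 -16.080 -2.914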